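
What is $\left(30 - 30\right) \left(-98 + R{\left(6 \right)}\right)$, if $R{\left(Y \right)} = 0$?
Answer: $0$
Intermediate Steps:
$\left(30 - 30\right) \left(-98 + R{\left(6 \right)}\right) = \left(30 - 30\right) \left(-98 + 0\right) = 0 \left(-98\right) = 0$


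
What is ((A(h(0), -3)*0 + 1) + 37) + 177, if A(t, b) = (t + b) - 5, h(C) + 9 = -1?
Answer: 215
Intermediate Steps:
h(C) = -10 (h(C) = -9 - 1 = -10)
A(t, b) = -5 + b + t (A(t, b) = (b + t) - 5 = -5 + b + t)
((A(h(0), -3)*0 + 1) + 37) + 177 = (((-5 - 3 - 10)*0 + 1) + 37) + 177 = ((-18*0 + 1) + 37) + 177 = ((0 + 1) + 37) + 177 = (1 + 37) + 177 = 38 + 177 = 215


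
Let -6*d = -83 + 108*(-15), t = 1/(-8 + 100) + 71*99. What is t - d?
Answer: 1861669/276 ≈ 6745.2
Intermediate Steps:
t = 646669/92 (t = 1/92 + 7029 = 646669/92 ≈ 7029.0)
d = 1703/6 (d = -(-83 + 108*(-15))/6 = -(-83 - 1620)/6 = -⅙*(-1703) = 1703/6 ≈ 283.83)
t - d = 646669/92 - 1*1703/6 = 646669/92 - 1703/6 = 1861669/276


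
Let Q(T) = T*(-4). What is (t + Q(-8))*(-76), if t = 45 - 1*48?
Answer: -2204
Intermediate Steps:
t = -3 (t = 45 - 48 = -3)
Q(T) = -4*T
(t + Q(-8))*(-76) = (-3 - 4*(-8))*(-76) = (-3 + 32)*(-76) = 29*(-76) = -2204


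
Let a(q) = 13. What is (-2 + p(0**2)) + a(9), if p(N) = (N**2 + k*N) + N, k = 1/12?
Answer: 11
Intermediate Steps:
k = 1/12 ≈ 0.083333
p(N) = N**2 + 13*N/12 (p(N) = (N**2 + N/12) + N = N**2 + 13*N/12)
(-2 + p(0**2)) + a(9) = (-2 + (1/12)*0**2*(13 + 12*0**2)) + 13 = (-2 + (1/12)*0*(13 + 12*0)) + 13 = (-2 + (1/12)*0*(13 + 0)) + 13 = (-2 + (1/12)*0*13) + 13 = (-2 + 0) + 13 = -2 + 13 = 11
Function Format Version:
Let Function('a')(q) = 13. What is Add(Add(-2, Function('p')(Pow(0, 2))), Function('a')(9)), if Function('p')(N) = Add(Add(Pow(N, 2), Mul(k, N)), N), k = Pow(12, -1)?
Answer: 11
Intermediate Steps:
k = Rational(1, 12) ≈ 0.083333
Function('p')(N) = Add(Pow(N, 2), Mul(Rational(13, 12), N)) (Function('p')(N) = Add(Add(Pow(N, 2), Mul(Rational(1, 12), N)), N) = Add(Pow(N, 2), Mul(Rational(13, 12), N)))
Add(Add(-2, Function('p')(Pow(0, 2))), Function('a')(9)) = Add(Add(-2, Mul(Rational(1, 12), Pow(0, 2), Add(13, Mul(12, Pow(0, 2))))), 13) = Add(Add(-2, Mul(Rational(1, 12), 0, Add(13, Mul(12, 0)))), 13) = Add(Add(-2, Mul(Rational(1, 12), 0, Add(13, 0))), 13) = Add(Add(-2, Mul(Rational(1, 12), 0, 13)), 13) = Add(Add(-2, 0), 13) = Add(-2, 13) = 11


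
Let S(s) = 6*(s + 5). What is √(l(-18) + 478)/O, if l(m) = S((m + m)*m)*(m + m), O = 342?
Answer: I*√140570/342 ≈ 1.0963*I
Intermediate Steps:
S(s) = 30 + 6*s (S(s) = 6*(5 + s) = 30 + 6*s)
l(m) = 2*m*(30 + 12*m²) (l(m) = (30 + 6*((m + m)*m))*(m + m) = (30 + 6*((2*m)*m))*(2*m) = (30 + 6*(2*m²))*(2*m) = (30 + 12*m²)*(2*m) = 2*m*(30 + 12*m²))
√(l(-18) + 478)/O = √((24*(-18)³ + 60*(-18)) + 478)/342 = √((24*(-5832) - 1080) + 478)*(1/342) = √((-139968 - 1080) + 478)*(1/342) = √(-141048 + 478)*(1/342) = √(-140570)*(1/342) = (I*√140570)*(1/342) = I*√140570/342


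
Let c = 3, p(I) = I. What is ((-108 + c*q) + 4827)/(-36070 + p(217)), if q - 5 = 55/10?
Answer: -3167/23902 ≈ -0.13250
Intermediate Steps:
q = 21/2 (q = 5 + 55/10 = 5 + 55*(⅒) = 5 + 11/2 = 21/2 ≈ 10.500)
((-108 + c*q) + 4827)/(-36070 + p(217)) = ((-108 + 3*(21/2)) + 4827)/(-36070 + 217) = ((-108 + 63/2) + 4827)/(-35853) = (-153/2 + 4827)*(-1/35853) = (9501/2)*(-1/35853) = -3167/23902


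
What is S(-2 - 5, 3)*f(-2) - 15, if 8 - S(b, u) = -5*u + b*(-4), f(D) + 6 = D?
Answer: 25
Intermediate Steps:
f(D) = -6 + D
S(b, u) = 8 + 4*b + 5*u (S(b, u) = 8 - (-5*u + b*(-4)) = 8 - (-5*u - 4*b) = 8 + (4*b + 5*u) = 8 + 4*b + 5*u)
S(-2 - 5, 3)*f(-2) - 15 = (8 + 4*(-2 - 5) + 5*3)*(-6 - 2) - 15 = (8 + 4*(-7) + 15)*(-8) - 15 = (8 - 28 + 15)*(-8) - 15 = -5*(-8) - 15 = 40 - 15 = 25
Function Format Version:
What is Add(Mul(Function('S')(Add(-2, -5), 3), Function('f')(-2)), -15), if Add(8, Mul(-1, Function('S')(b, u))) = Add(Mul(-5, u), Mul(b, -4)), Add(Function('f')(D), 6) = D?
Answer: 25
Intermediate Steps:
Function('f')(D) = Add(-6, D)
Function('S')(b, u) = Add(8, Mul(4, b), Mul(5, u)) (Function('S')(b, u) = Add(8, Mul(-1, Add(Mul(-5, u), Mul(b, -4)))) = Add(8, Mul(-1, Add(Mul(-5, u), Mul(-4, b)))) = Add(8, Add(Mul(4, b), Mul(5, u))) = Add(8, Mul(4, b), Mul(5, u)))
Add(Mul(Function('S')(Add(-2, -5), 3), Function('f')(-2)), -15) = Add(Mul(Add(8, Mul(4, Add(-2, -5)), Mul(5, 3)), Add(-6, -2)), -15) = Add(Mul(Add(8, Mul(4, -7), 15), -8), -15) = Add(Mul(Add(8, -28, 15), -8), -15) = Add(Mul(-5, -8), -15) = Add(40, -15) = 25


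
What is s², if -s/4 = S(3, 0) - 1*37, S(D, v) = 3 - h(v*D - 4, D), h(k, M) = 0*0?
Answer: 18496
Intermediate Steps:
h(k, M) = 0
S(D, v) = 3 (S(D, v) = 3 - 1*0 = 3 + 0 = 3)
s = 136 (s = -4*(3 - 1*37) = -4*(3 - 37) = -4*(-34) = 136)
s² = 136² = 18496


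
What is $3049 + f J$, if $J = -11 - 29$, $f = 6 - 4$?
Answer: $2969$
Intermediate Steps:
$f = 2$
$J = -40$
$3049 + f J = 3049 + 2 \left(-40\right) = 3049 - 80 = 2969$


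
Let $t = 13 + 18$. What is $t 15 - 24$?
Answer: $441$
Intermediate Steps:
$t = 31$
$t 15 - 24 = 31 \cdot 15 - 24 = 465 - 24 = 441$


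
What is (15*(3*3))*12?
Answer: 1620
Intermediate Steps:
(15*(3*3))*12 = (15*9)*12 = 135*12 = 1620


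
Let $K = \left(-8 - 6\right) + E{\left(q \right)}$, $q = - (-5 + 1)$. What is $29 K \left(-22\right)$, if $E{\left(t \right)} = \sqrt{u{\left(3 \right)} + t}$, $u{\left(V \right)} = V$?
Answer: $8932 - 638 \sqrt{7} \approx 7244.0$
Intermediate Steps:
$q = 4$ ($q = \left(-1\right) \left(-4\right) = 4$)
$E{\left(t \right)} = \sqrt{3 + t}$
$K = -14 + \sqrt{7}$ ($K = \left(-8 - 6\right) + \sqrt{3 + 4} = \left(-8 - 6\right) + \sqrt{7} = -14 + \sqrt{7} \approx -11.354$)
$29 K \left(-22\right) = 29 \left(-14 + \sqrt{7}\right) \left(-22\right) = \left(-406 + 29 \sqrt{7}\right) \left(-22\right) = 8932 - 638 \sqrt{7}$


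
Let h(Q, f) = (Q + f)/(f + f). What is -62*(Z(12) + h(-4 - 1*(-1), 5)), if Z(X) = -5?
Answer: 1488/5 ≈ 297.60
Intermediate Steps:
h(Q, f) = (Q + f)/(2*f) (h(Q, f) = (Q + f)/((2*f)) = (Q + f)*(1/(2*f)) = (Q + f)/(2*f))
-62*(Z(12) + h(-4 - 1*(-1), 5)) = -62*(-5 + (½)*((-4 - 1*(-1)) + 5)/5) = -62*(-5 + (½)*(⅕)*((-4 + 1) + 5)) = -62*(-5 + (½)*(⅕)*(-3 + 5)) = -62*(-5 + (½)*(⅕)*2) = -62*(-5 + ⅕) = -62*(-24/5) = 1488/5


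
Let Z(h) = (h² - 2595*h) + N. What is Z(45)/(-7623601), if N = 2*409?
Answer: 113932/7623601 ≈ 0.014945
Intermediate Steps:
N = 818
Z(h) = 818 + h² - 2595*h (Z(h) = (h² - 2595*h) + 818 = 818 + h² - 2595*h)
Z(45)/(-7623601) = (818 + 45² - 2595*45)/(-7623601) = (818 + 2025 - 116775)*(-1/7623601) = -113932*(-1/7623601) = 113932/7623601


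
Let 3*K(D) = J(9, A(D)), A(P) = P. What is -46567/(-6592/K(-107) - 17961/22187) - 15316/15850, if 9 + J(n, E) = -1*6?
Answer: -42059184011667/1158372674575 ≈ -36.309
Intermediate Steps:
J(n, E) = -15 (J(n, E) = -9 - 1*6 = -9 - 6 = -15)
K(D) = -5 (K(D) = (⅓)*(-15) = -5)
-46567/(-6592/K(-107) - 17961/22187) - 15316/15850 = -46567/(-6592/(-5) - 17961/22187) - 15316/15850 = -46567/(-6592*(-⅕) - 17961*1/22187) - 15316*1/15850 = -46567/(6592/5 - 17961/22187) - 7658/7925 = -46567/146166899/110935 - 7658/7925 = -46567*110935/146166899 - 7658/7925 = -5165910145/146166899 - 7658/7925 = -42059184011667/1158372674575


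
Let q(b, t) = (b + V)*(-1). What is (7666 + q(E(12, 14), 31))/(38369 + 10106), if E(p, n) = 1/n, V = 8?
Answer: 107211/678650 ≈ 0.15798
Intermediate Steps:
q(b, t) = -8 - b (q(b, t) = (b + 8)*(-1) = (8 + b)*(-1) = -8 - b)
(7666 + q(E(12, 14), 31))/(38369 + 10106) = (7666 + (-8 - 1/14))/(38369 + 10106) = (7666 + (-8 - 1*1/14))/48475 = (7666 + (-8 - 1/14))*(1/48475) = (7666 - 113/14)*(1/48475) = (107211/14)*(1/48475) = 107211/678650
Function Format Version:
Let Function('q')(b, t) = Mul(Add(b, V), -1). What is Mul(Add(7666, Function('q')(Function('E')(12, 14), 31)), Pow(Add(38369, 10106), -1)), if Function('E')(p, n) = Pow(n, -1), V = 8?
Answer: Rational(107211, 678650) ≈ 0.15798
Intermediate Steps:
Function('q')(b, t) = Add(-8, Mul(-1, b)) (Function('q')(b, t) = Mul(Add(b, 8), -1) = Mul(Add(8, b), -1) = Add(-8, Mul(-1, b)))
Mul(Add(7666, Function('q')(Function('E')(12, 14), 31)), Pow(Add(38369, 10106), -1)) = Mul(Add(7666, Add(-8, Mul(-1, Pow(14, -1)))), Pow(Add(38369, 10106), -1)) = Mul(Add(7666, Add(-8, Mul(-1, Rational(1, 14)))), Pow(48475, -1)) = Mul(Add(7666, Add(-8, Rational(-1, 14))), Rational(1, 48475)) = Mul(Add(7666, Rational(-113, 14)), Rational(1, 48475)) = Mul(Rational(107211, 14), Rational(1, 48475)) = Rational(107211, 678650)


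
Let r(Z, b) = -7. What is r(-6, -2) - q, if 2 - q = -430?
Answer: -439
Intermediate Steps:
q = 432 (q = 2 - 1*(-430) = 2 + 430 = 432)
r(-6, -2) - q = -7 - 1*432 = -7 - 432 = -439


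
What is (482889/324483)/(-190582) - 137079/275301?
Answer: -313969746898369/630547565944478 ≈ -0.49793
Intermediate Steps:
(482889/324483)/(-190582) - 137079/275301 = (482889*(1/324483))*(-1/190582) - 137079*1/275301 = (160963/108161)*(-1/190582) - 15231/30589 = -160963/20613539702 - 15231/30589 = -313969746898369/630547565944478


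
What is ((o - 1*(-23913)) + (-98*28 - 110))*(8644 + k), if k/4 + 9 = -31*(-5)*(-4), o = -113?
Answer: 128357088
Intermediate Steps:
k = -2516 (k = -36 + 4*(-31*(-5)*(-4)) = -36 + 4*(155*(-4)) = -36 + 4*(-620) = -36 - 2480 = -2516)
((o - 1*(-23913)) + (-98*28 - 110))*(8644 + k) = ((-113 - 1*(-23913)) + (-98*28 - 110))*(8644 - 2516) = ((-113 + 23913) + (-2744 - 110))*6128 = (23800 - 2854)*6128 = 20946*6128 = 128357088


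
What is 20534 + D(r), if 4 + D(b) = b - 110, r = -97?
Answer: 20323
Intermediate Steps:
D(b) = -114 + b (D(b) = -4 + (b - 110) = -4 + (-110 + b) = -114 + b)
20534 + D(r) = 20534 + (-114 - 97) = 20534 - 211 = 20323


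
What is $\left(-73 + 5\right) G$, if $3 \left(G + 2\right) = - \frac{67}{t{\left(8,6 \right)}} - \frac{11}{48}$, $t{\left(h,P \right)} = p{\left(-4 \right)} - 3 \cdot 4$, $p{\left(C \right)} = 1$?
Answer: $\frac{1241}{396} \approx 3.1338$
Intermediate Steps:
$t{\left(h,P \right)} = -11$ ($t{\left(h,P \right)} = 1 - 3 \cdot 4 = 1 - 12 = -11$)
$G = - \frac{73}{1584}$ ($G = -2 + \frac{- \frac{67}{-11} - \frac{11}{48}}{3} = -2 + \frac{\left(-67\right) \left(- \frac{1}{11}\right) - \frac{11}{48}}{3} = -2 + \frac{\frac{67}{11} - \frac{11}{48}}{3} = -2 + \frac{1}{3} \cdot \frac{3095}{528} = -2 + \frac{3095}{1584} = - \frac{73}{1584} \approx -0.046086$)
$\left(-73 + 5\right) G = \left(-73 + 5\right) \left(- \frac{73}{1584}\right) = \left(-68\right) \left(- \frac{73}{1584}\right) = \frac{1241}{396}$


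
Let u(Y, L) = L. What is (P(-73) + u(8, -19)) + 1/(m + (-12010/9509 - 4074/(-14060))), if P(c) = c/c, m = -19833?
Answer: -645018087488/35834237821 ≈ -18.000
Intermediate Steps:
P(c) = 1
(P(-73) + u(8, -19)) + 1/(m + (-12010/9509 - 4074/(-14060))) = (1 - 19) + 1/(-19833 + (-12010/9509 - 4074/(-14060))) = -18 + 1/(-19833 + (-12010*1/9509 - 4074*(-1/14060))) = -18 + 1/(-19833 + (-12010/9509 + 2037/7030)) = -18 + 1/(-19833 - 1758391/1806710) = -18 + 1/(-35834237821/1806710) = -18 - 1806710/35834237821 = -645018087488/35834237821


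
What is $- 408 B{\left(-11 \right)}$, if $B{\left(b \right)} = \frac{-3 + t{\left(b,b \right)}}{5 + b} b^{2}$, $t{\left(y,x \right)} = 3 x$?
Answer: $-296208$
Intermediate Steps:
$B{\left(b \right)} = \frac{b^{2} \left(-3 + 3 b\right)}{5 + b}$ ($B{\left(b \right)} = \frac{-3 + 3 b}{5 + b} b^{2} = \frac{b^{2} \left(-3 + 3 b\right)}{5 + b}$)
$- 408 B{\left(-11 \right)} = - 408 \frac{3 \left(-11\right)^{2} \left(-1 - 11\right)}{5 - 11} = - 408 \cdot 3 \cdot 121 \frac{1}{-6} \left(-12\right) = - 408 \cdot 3 \cdot 121 \left(- \frac{1}{6}\right) \left(-12\right) = \left(-408\right) 726 = -296208$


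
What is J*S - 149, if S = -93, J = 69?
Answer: -6566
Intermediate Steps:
J*S - 149 = 69*(-93) - 149 = -6417 - 149 = -6566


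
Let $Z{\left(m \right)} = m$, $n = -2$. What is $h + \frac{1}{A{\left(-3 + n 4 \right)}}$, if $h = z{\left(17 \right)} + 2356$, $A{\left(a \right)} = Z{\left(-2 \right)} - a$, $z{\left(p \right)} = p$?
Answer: $\frac{21358}{9} \approx 2373.1$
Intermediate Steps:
$A{\left(a \right)} = -2 - a$
$h = 2373$ ($h = 17 + 2356 = 2373$)
$h + \frac{1}{A{\left(-3 + n 4 \right)}} = 2373 + \frac{1}{-2 - \left(-3 - 8\right)} = 2373 + \frac{1}{-2 - -11} = 2373 + \frac{1}{-2 + 11} = 2373 + \frac{1}{9} = \frac{21358}{9}$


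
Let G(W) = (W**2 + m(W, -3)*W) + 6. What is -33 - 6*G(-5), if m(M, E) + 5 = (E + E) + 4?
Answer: -429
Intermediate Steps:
m(M, E) = -1 + 2*E (m(M, E) = -5 + ((E + E) + 4) = -5 + (2*E + 4) = -5 + (4 + 2*E) = -1 + 2*E)
G(W) = 6 + W**2 - 7*W (G(W) = (W**2 + (-1 + 2*(-3))*W) + 6 = (W**2 + (-1 - 6)*W) + 6 = (W**2 - 7*W) + 6 = 6 + W**2 - 7*W)
-33 - 6*G(-5) = -33 - 6*(6 + (-5)**2 - 7*(-5)) = -33 - 6*(6 + 25 + 35) = -33 - 6*66 = -33 - 396 = -429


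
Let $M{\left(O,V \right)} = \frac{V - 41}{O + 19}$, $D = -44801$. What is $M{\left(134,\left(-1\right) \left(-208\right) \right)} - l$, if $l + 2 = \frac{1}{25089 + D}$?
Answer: $\frac{9323929}{3015936} \approx 3.0916$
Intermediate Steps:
$l = - \frac{39425}{19712}$ ($l = -2 + \frac{1}{25089 - 44801} = -2 + \frac{1}{-19712} = -2 - \frac{1}{19712} = - \frac{39425}{19712} \approx -2.0$)
$M{\left(O,V \right)} = \frac{-41 + V}{19 + O}$
$M{\left(134,\left(-1\right) \left(-208\right) \right)} - l = \frac{-41 - -208}{19 + 134} - - \frac{39425}{19712} = \frac{-41 + 208}{153} + \frac{39425}{19712} = \frac{1}{153} \cdot 167 + \frac{39425}{19712} = \frac{167}{153} + \frac{39425}{19712} = \frac{9323929}{3015936}$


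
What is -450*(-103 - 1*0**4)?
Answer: 46350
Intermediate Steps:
-450*(-103 - 1*0**4) = -450*(-103 - 1*0) = -450*(-103 + 0) = -450*(-103) = 46350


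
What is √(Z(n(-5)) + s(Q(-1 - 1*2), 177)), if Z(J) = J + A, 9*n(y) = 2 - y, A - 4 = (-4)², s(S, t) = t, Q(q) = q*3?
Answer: 2*√445/3 ≈ 14.063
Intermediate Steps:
Q(q) = 3*q
A = 20 (A = 4 + (-4)² = 4 + 16 = 20)
n(y) = 2/9 - y/9 (n(y) = (2 - y)/9 = 2/9 - y/9)
Z(J) = 20 + J (Z(J) = J + 20 = 20 + J)
√(Z(n(-5)) + s(Q(-1 - 1*2), 177)) = √((20 + (2/9 - ⅑*(-5))) + 177) = √((20 + (2/9 + 5/9)) + 177) = √((20 + 7/9) + 177) = √(187/9 + 177) = √(1780/9) = 2*√445/3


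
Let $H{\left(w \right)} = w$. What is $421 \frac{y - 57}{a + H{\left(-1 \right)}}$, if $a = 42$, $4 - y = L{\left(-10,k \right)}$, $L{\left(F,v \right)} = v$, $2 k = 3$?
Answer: $- \frac{45889}{82} \approx -559.62$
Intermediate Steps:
$k = \frac{3}{2}$ ($k = \frac{1}{2} \cdot 3 = \frac{3}{2} \approx 1.5$)
$y = \frac{5}{2}$ ($y = 4 - \frac{3}{2} = \frac{5}{2} \approx 2.5$)
$421 \frac{y - 57}{a + H{\left(-1 \right)}} = 421 \frac{\frac{5}{2} - 57}{42 - 1} = 421 \left(- \frac{109}{2 \cdot 41}\right) = 421 \left(\left(- \frac{109}{2}\right) \frac{1}{41}\right) = 421 \left(- \frac{109}{82}\right) = - \frac{45889}{82}$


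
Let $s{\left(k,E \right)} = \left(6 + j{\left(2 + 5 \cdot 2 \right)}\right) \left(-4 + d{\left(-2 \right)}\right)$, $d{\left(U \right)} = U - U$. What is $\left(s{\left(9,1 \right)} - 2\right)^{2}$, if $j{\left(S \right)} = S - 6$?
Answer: $2500$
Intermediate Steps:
$d{\left(U \right)} = 0$
$j{\left(S \right)} = -6 + S$ ($j{\left(S \right)} = S - 6 = -6 + S$)
$s{\left(k,E \right)} = -48$ ($s{\left(k,E \right)} = \left(6 + \left(-6 + \left(2 + 5 \cdot 2\right)\right)\right) \left(-4 + 0\right) = \left(6 + \left(-6 + \left(2 + 10\right)\right)\right) \left(-4\right) = \left(6 + \left(-6 + 12\right)\right) \left(-4\right) = \left(6 + 6\right) \left(-4\right) = 12 \left(-4\right) = -48$)
$\left(s{\left(9,1 \right)} - 2\right)^{2} = \left(-48 - 2\right)^{2} = \left(-50\right)^{2} = 2500$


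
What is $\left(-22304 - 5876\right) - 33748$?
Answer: $-61928$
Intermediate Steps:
$\left(-22304 - 5876\right) - 33748 = -28180 - 33748 = -61928$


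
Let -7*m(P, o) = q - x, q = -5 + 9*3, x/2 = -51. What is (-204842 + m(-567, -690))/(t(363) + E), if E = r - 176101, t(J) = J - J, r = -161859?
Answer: 42177/69580 ≈ 0.60617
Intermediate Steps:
x = -102 (x = 2*(-51) = -102)
t(J) = 0
q = 22 (q = -5 + 27 = 22)
E = -337960 (E = -161859 - 176101 = -337960)
m(P, o) = -124/7 (m(P, o) = -(22 - 1*(-102))/7 = -(22 + 102)/7 = -⅐*124 = -124/7)
(-204842 + m(-567, -690))/(t(363) + E) = (-204842 - 124/7)/(0 - 337960) = -1434018/7/(-337960) = -1434018/7*(-1/337960) = 42177/69580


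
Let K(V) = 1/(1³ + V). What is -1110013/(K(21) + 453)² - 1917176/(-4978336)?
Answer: -310517275585681/61819164955988 ≈ -5.0230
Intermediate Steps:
K(V) = 1/(1 + V)
-1110013/(K(21) + 453)² - 1917176/(-4978336) = -1110013/(1/(1 + 21) + 453)² - 1917176/(-4978336) = -1110013/(1/22 + 453)² - 1917176*(-1/4978336) = -1110013/(1/22 + 453)² + 239647/622292 = -1110013/((9967/22)²) + 239647/622292 = -1110013/99341089/484 + 239647/622292 = -1110013*484/99341089 + 239647/622292 = -537246292/99341089 + 239647/622292 = -310517275585681/61819164955988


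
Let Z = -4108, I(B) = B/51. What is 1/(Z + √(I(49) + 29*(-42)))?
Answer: -209508/860720933 - I*√3165519/860720933 ≈ -0.00024341 - 2.0671e-6*I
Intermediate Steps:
I(B) = B/51 (I(B) = B*(1/51) = B/51)
1/(Z + √(I(49) + 29*(-42))) = 1/(-4108 + √((1/51)*49 + 29*(-42))) = 1/(-4108 + √(49/51 - 1218)) = 1/(-4108 + √(-62069/51)) = 1/(-4108 + I*√3165519/51)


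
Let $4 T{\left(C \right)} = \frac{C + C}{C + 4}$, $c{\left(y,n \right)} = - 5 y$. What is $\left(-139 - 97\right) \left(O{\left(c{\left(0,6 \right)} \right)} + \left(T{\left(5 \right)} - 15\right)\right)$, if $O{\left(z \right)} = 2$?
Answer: $\frac{27022}{9} \approx 3002.4$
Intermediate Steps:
$T{\left(C \right)} = \frac{C}{2 \left(4 + C\right)}$ ($T{\left(C \right)} = \frac{\left(C + C\right) \frac{1}{C + 4}}{4} = \frac{2 C \frac{1}{4 + C}}{4} = \frac{C}{2 \left(4 + C\right)}$)
$\left(-139 - 97\right) \left(O{\left(c{\left(0,6 \right)} \right)} + \left(T{\left(5 \right)} - 15\right)\right) = \left(-139 - 97\right) \left(2 + \left(\frac{1}{2} \cdot 5 \frac{1}{4 + 5} - 15\right)\right) = - 236 \left(2 - \left(15 - \frac{5}{2 \cdot 9}\right)\right) = - 236 \left(2 - \left(15 - \frac{5}{18}\right)\right) = - 236 \left(2 + \left(\frac{5}{18} - 15\right)\right) = - 236 \left(2 - \frac{265}{18}\right) = \left(-236\right) \left(- \frac{229}{18}\right) = \frac{27022}{9}$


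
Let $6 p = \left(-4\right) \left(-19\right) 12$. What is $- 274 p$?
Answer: $-41648$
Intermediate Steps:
$p = 152$ ($p = \frac{\left(-4\right) \left(-19\right) 12}{6} = \frac{76 \cdot 12}{6} = \frac{1}{6} \cdot 912 = 152$)
$- 274 p = \left(-274\right) 152 = -41648$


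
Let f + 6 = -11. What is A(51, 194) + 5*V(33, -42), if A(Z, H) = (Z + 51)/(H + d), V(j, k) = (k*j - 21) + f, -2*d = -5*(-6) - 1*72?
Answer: -1530698/215 ≈ -7119.5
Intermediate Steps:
f = -17 (f = -6 - 11 = -17)
d = 21 (d = -(-5*(-6) - 1*72)/2 = -(30 - 72)/2 = -½*(-42) = 21)
V(j, k) = -38 + j*k (V(j, k) = (k*j - 21) - 17 = (j*k - 21) - 17 = (-21 + j*k) - 17 = -38 + j*k)
A(Z, H) = (51 + Z)/(21 + H) (A(Z, H) = (Z + 51)/(H + 21) = (51 + Z)/(21 + H))
A(51, 194) + 5*V(33, -42) = (51 + 51)/(21 + 194) + 5*(-38 + 33*(-42)) = 102/215 + 5*(-38 - 1386) = (1/215)*102 + 5*(-1424) = 102/215 - 7120 = -1530698/215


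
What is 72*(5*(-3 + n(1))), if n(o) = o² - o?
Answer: -1080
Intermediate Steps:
72*(5*(-3 + n(1))) = 72*(5*(-3 + 1*(-1 + 1))) = 72*(5*(-3 + 1*0)) = 72*(5*(-3 + 0)) = 72*(5*(-3)) = 72*(-15) = -1080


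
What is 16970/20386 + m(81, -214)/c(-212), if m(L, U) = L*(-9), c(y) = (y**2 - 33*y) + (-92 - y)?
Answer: 434298403/530647580 ≈ 0.81843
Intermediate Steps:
c(y) = -92 + y**2 - 34*y
m(L, U) = -9*L
16970/20386 + m(81, -214)/c(-212) = 16970/20386 + (-9*81)/(-92 + (-212)**2 - 34*(-212)) = 16970*(1/20386) - 729/(-92 + 44944 + 7208) = 8485/10193 - 729/52060 = 434298403/530647580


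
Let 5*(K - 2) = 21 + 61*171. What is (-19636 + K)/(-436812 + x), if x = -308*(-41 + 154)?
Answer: 43859/1179040 ≈ 0.037199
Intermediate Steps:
K = 10462/5 (K = 2 + (21 + 61*171)/5 = 2 + (21 + 10431)/5 = 2 + (⅕)*10452 = 2 + 10452/5 = 10462/5 ≈ 2092.4)
x = -34804 (x = -308*113 = -34804)
(-19636 + K)/(-436812 + x) = (-19636 + 10462/5)/(-436812 - 34804) = -87718/5/(-471616) = -87718/5*(-1/471616) = 43859/1179040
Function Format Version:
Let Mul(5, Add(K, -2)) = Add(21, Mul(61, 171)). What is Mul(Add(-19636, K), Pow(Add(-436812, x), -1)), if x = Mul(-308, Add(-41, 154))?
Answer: Rational(43859, 1179040) ≈ 0.037199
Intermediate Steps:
K = Rational(10462, 5) (K = Add(2, Mul(Rational(1, 5), Add(21, Mul(61, 171)))) = Add(2, Mul(Rational(1, 5), Add(21, 10431))) = Add(2, Mul(Rational(1, 5), 10452)) = Add(2, Rational(10452, 5)) = Rational(10462, 5) ≈ 2092.4)
x = -34804 (x = Mul(-308, 113) = -34804)
Mul(Add(-19636, K), Pow(Add(-436812, x), -1)) = Mul(Add(-19636, Rational(10462, 5)), Pow(Add(-436812, -34804), -1)) = Mul(Rational(-87718, 5), Pow(-471616, -1)) = Mul(Rational(-87718, 5), Rational(-1, 471616)) = Rational(43859, 1179040)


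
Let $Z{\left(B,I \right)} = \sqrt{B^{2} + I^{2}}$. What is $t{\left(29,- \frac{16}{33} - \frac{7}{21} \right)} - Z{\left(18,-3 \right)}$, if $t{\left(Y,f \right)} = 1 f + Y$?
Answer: $\frac{310}{11} - 3 \sqrt{37} \approx 9.9335$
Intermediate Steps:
$t{\left(Y,f \right)} = Y + f$ ($t{\left(Y,f \right)} = f + Y = Y + f$)
$t{\left(29,- \frac{16}{33} - \frac{7}{21} \right)} - Z{\left(18,-3 \right)} = \left(29 - \left(\frac{1}{3} + \frac{16}{33}\right)\right) - \sqrt{18^{2} + \left(-3\right)^{2}} = \left(29 - \frac{9}{11}\right) - \sqrt{324 + 9} = \left(29 - \frac{9}{11}\right) - \sqrt{333} = \left(29 - \frac{9}{11}\right) - 3 \sqrt{37} = \frac{310}{11} - 3 \sqrt{37}$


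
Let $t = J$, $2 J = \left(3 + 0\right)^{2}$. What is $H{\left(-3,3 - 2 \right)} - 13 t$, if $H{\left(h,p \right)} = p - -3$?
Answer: $- \frac{109}{2} \approx -54.5$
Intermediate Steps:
$J = \frac{9}{2}$ ($J = \frac{\left(3 + 0\right)^{2}}{2} = \frac{3^{2}}{2} = \frac{1}{2} \cdot 9 = \frac{9}{2} \approx 4.5$)
$t = \frac{9}{2} \approx 4.5$
$H{\left(h,p \right)} = 3 + p$ ($H{\left(h,p \right)} = p + 3 = 3 + p$)
$H{\left(-3,3 - 2 \right)} - 13 t = \left(3 + \left(3 - 2\right)\right) - \frac{117}{2} = \left(3 + 1\right) - \frac{117}{2} = 4 - \frac{117}{2} = - \frac{109}{2}$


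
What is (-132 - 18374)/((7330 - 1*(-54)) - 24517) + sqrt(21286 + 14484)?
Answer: 18506/17133 + 7*sqrt(730) ≈ 190.21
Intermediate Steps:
(-132 - 18374)/((7330 - 1*(-54)) - 24517) + sqrt(21286 + 14484) = -18506/((7330 + 54) - 24517) + sqrt(35770) = -18506/(7384 - 24517) + 7*sqrt(730) = -18506/(-17133) + 7*sqrt(730) = -18506*(-1/17133) + 7*sqrt(730) = 18506/17133 + 7*sqrt(730)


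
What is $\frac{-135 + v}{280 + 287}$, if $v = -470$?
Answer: $- \frac{605}{567} \approx -1.067$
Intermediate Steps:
$\frac{-135 + v}{280 + 287} = \frac{-135 - 470}{280 + 287} = - \frac{605}{567}$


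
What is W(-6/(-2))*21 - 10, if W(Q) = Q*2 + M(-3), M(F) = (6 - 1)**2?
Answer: 641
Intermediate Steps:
M(F) = 25 (M(F) = 5**2 = 25)
W(Q) = 25 + 2*Q (W(Q) = Q*2 + 25 = 2*Q + 25 = 25 + 2*Q)
W(-6/(-2))*21 - 10 = (25 + 2*(-6/(-2)))*21 - 10 = (25 + 2*(-6*(-1/2)))*21 - 10 = (25 + 2*3)*21 - 10 = (25 + 6)*21 - 10 = 31*21 - 10 = 651 - 10 = 641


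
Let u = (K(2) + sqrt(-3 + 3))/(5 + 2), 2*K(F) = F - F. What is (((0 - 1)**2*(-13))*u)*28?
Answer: 0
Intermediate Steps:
K(F) = 0 (K(F) = (F - F)/2 = (1/2)*0 = 0)
u = 0 (u = (0 + sqrt(-3 + 3))/(5 + 2) = (0 + sqrt(0))/7 = (0 + 0)*(1/7) = 0*(1/7) = 0)
(((0 - 1)**2*(-13))*u)*28 = (((0 - 1)**2*(-13))*0)*28 = (((-1)**2*(-13))*0)*28 = ((1*(-13))*0)*28 = -13*0*28 = 0*28 = 0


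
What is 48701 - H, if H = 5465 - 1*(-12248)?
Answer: 30988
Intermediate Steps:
H = 17713 (H = 5465 + 12248 = 17713)
48701 - H = 48701 - 1*17713 = 48701 - 17713 = 30988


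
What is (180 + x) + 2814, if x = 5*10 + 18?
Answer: 3062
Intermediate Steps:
x = 68 (x = 50 + 18 = 68)
(180 + x) + 2814 = (180 + 68) + 2814 = 248 + 2814 = 3062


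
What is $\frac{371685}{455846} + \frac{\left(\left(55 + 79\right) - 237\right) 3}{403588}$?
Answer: $\frac{74933374683}{91986987724} \approx 0.81461$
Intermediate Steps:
$\frac{371685}{455846} + \frac{\left(\left(55 + 79\right) - 237\right) 3}{403588} = 371685 \cdot \frac{1}{455846} + \left(134 - 237\right) 3 \cdot \frac{1}{403588} = \frac{371685}{455846} + \left(-103\right) 3 \cdot \frac{1}{403588} = \frac{371685}{455846} - \frac{309}{403588} = \frac{74933374683}{91986987724}$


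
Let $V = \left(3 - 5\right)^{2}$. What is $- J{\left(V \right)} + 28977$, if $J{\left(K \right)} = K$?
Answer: $28973$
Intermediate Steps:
$V = 4$ ($V = \left(-2\right)^{2} = 4$)
$- J{\left(V \right)} + 28977 = \left(-1\right) 4 + 28977 = -4 + 28977 = 28973$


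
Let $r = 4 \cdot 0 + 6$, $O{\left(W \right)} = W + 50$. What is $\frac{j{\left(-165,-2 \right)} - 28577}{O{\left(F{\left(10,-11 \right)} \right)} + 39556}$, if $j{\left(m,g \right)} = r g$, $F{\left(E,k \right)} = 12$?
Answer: $- \frac{28589}{39618} \approx -0.72162$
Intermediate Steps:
$O{\left(W \right)} = 50 + W$
$r = 6$ ($r = 0 + 6 = 6$)
$j{\left(m,g \right)} = 6 g$
$\frac{j{\left(-165,-2 \right)} - 28577}{O{\left(F{\left(10,-11 \right)} \right)} + 39556} = \frac{6 \left(-2\right) - 28577}{\left(50 + 12\right) + 39556} = \frac{-12 - 28577}{62 + 39556} = - \frac{28589}{39618}$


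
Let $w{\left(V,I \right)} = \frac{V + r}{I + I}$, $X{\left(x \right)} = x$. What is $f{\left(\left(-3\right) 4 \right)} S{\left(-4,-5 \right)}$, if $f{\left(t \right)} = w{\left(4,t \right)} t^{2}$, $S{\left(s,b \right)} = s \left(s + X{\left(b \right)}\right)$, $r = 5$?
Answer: $-1944$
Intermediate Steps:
$w{\left(V,I \right)} = \frac{5 + V}{2 I}$ ($w{\left(V,I \right)} = \frac{V + 5}{I + I} = \frac{5 + V}{2 I}$)
$S{\left(s,b \right)} = s \left(b + s\right)$ ($S{\left(s,b \right)} = s \left(s + b\right) = s \left(b + s\right)$)
$f{\left(t \right)} = \frac{9 t}{2}$ ($f{\left(t \right)} = \frac{5 + 4}{2 t} t^{2} = \frac{1}{2} \frac{1}{t} 9 t^{2} = \frac{9}{2 t} t^{2} = \frac{9 t}{2}$)
$f{\left(\left(-3\right) 4 \right)} S{\left(-4,-5 \right)} = \frac{9 \left(\left(-3\right) 4\right)}{2} \left(- 4 \left(-5 - 4\right)\right) = \frac{9}{2} \left(-12\right) \left(\left(-4\right) \left(-9\right)\right) = \left(-54\right) 36 = -1944$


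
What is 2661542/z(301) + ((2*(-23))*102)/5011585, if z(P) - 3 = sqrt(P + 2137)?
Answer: -1739810577786/529266955 + 2661542*sqrt(2438)/2429 ≈ 50816.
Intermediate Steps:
z(P) = 3 + sqrt(2137 + P) (z(P) = 3 + sqrt(P + 2137) = 3 + sqrt(2137 + P))
2661542/z(301) + ((2*(-23))*102)/5011585 = 2661542/(3 + sqrt(2137 + 301)) + ((2*(-23))*102)/5011585 = 2661542/(3 + sqrt(2438)) - 46*102*(1/5011585) = 2661542/(3 + sqrt(2438)) - 4692*1/5011585 = 2661542/(3 + sqrt(2438)) - 204/217895 = -204/217895 + 2661542/(3 + sqrt(2438))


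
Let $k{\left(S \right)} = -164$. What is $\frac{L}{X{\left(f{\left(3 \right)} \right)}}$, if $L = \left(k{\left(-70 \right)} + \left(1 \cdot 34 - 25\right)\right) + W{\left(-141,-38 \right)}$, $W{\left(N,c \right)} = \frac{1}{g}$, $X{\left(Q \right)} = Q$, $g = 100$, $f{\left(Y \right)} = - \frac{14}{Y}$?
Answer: $\frac{46497}{1400} \approx 33.212$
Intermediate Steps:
$W{\left(N,c \right)} = \frac{1}{100}$
$L = - \frac{15499}{100}$ ($L = \left(-164 + \left(1 \cdot 34 - 25\right)\right) + \frac{1}{100} = \left(-164 + \left(34 - 25\right)\right) + \frac{1}{100} = \left(-164 + 9\right) + \frac{1}{100} = -155 + \frac{1}{100} = - \frac{15499}{100} \approx -154.99$)
$\frac{L}{X{\left(f{\left(3 \right)} \right)}} = - \frac{15499}{100 \left(- \frac{14}{3}\right)} = \left(- \frac{15499}{100}\right) \left(- \frac{3}{14}\right) = \frac{46497}{1400}$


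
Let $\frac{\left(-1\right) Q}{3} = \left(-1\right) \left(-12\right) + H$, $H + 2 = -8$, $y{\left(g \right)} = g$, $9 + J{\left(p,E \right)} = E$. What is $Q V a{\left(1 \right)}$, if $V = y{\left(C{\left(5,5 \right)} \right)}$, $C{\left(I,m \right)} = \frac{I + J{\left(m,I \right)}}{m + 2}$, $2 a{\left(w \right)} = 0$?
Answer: $0$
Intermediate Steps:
$a{\left(w \right)} = 0$ ($a{\left(w \right)} = \frac{1}{2} \cdot 0 = 0$)
$J{\left(p,E \right)} = -9 + E$
$C{\left(I,m \right)} = \frac{-9 + 2 I}{2 + m}$ ($C{\left(I,m \right)} = \frac{I + \left(-9 + I\right)}{m + 2} = \frac{-9 + 2 I}{2 + m}$)
$V = \frac{1}{7}$ ($V = \frac{-9 + 2 \cdot 5}{2 + 5} = \frac{-9 + 10}{7} = \frac{1}{7} \cdot 1 = \frac{1}{7} \approx 0.14286$)
$H = -10$ ($H = -2 - 8 = -10$)
$Q = -6$ ($Q = - 3 \left(\left(-1\right) \left(-12\right) - 10\right) = - 3 \left(12 - 10\right) = \left(-3\right) 2 = -6$)
$Q V a{\left(1 \right)} = - 6 \cdot \frac{1}{7} \cdot 0 = \left(-6\right) 0 = 0$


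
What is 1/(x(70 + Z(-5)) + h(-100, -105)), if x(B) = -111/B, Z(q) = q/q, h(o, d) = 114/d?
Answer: -2485/6583 ≈ -0.37749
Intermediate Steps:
Z(q) = 1
1/(x(70 + Z(-5)) + h(-100, -105)) = 1/(-111/(70 + 1) + 114/(-105)) = 1/(-111/71 + 114*(-1/105)) = 1/(-111*1/71 - 38/35) = 1/(-111/71 - 38/35) = 1/(-6583/2485) = -2485/6583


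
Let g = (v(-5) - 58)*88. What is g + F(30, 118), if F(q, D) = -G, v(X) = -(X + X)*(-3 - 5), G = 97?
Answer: -12241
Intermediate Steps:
v(X) = 16*X (v(X) = -2*X*(-8) = -(-16)*X = 16*X)
F(q, D) = -97 (F(q, D) = -1*97 = -97)
g = -12144 (g = (16*(-5) - 58)*88 = (-80 - 58)*88 = -138*88 = -12144)
g + F(30, 118) = -12144 - 97 = -12241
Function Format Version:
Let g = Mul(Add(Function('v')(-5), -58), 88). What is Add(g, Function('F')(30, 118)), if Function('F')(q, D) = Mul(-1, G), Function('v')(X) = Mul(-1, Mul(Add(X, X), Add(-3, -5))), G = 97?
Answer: -12241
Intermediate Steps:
Function('v')(X) = Mul(16, X) (Function('v')(X) = Mul(-1, Mul(Mul(2, X), -8)) = Mul(-1, Mul(-16, X)) = Mul(16, X))
Function('F')(q, D) = -97 (Function('F')(q, D) = Mul(-1, 97) = -97)
g = -12144 (g = Mul(Add(Mul(16, -5), -58), 88) = Mul(Add(-80, -58), 88) = Mul(-138, 88) = -12144)
Add(g, Function('F')(30, 118)) = Add(-12144, -97) = -12241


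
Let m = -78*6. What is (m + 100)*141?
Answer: -51888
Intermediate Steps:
m = -468
(m + 100)*141 = (-468 + 100)*141 = -368*141 = -51888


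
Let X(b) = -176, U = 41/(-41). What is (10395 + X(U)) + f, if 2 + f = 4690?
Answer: 14907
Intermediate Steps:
f = 4688 (f = -2 + 4690 = 4688)
U = -1 (U = 41*(-1/41) = -1)
(10395 + X(U)) + f = (10395 - 176) + 4688 = 10219 + 4688 = 14907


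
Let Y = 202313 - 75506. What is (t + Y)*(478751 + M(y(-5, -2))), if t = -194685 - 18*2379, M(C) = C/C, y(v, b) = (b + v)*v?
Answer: -52997846400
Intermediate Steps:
y(v, b) = v*(b + v)
M(C) = 1
Y = 126807
t = -237507 (t = -194685 - 42822 = -237507)
(t + Y)*(478751 + M(y(-5, -2))) = (-237507 + 126807)*(478751 + 1) = -110700*478752 = -52997846400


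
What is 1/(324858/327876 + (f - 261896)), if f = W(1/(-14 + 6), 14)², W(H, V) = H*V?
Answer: -437168/114490778557 ≈ -3.8184e-6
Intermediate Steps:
f = 49/16 (f = (14/(-14 + 6))² = (14/(-8))² = (-⅛*14)² = (-7/4)² = 49/16 ≈ 3.0625)
1/(324858/327876 + (f - 261896)) = 1/(324858/327876 + (49/16 - 261896)) = 1/(324858*(1/327876) - 4190287/16) = 1/(54143/54646 - 4190287/16) = 1/(-114490778557/437168) = -437168/114490778557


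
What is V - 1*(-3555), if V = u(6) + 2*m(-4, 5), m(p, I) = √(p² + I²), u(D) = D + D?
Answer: 3567 + 2*√41 ≈ 3579.8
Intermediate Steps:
u(D) = 2*D
m(p, I) = √(I² + p²)
V = 12 + 2*√41 (V = 2*6 + 2*√(5² + (-4)²) = 12 + 2*√(25 + 16) = 12 + 2*√41 ≈ 24.806)
V - 1*(-3555) = (12 + 2*√41) - 1*(-3555) = (12 + 2*√41) + 3555 = 3567 + 2*√41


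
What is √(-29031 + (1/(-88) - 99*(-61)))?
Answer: I*√44512534/44 ≈ 151.63*I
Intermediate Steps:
√(-29031 + (1/(-88) - 99*(-61))) = √(-29031 + (-1/88 + 6039)) = √(-29031 + 531431/88) = √(-2023297/88) = I*√44512534/44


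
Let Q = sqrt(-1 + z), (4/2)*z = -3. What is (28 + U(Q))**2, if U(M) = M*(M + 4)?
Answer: 2441/4 + 102*I*sqrt(10) ≈ 610.25 + 322.55*I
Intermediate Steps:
z = -3/2 (z = (1/2)*(-3) = -3/2 ≈ -1.5000)
Q = I*sqrt(10)/2 (Q = sqrt(-1 - 3/2) = sqrt(-5/2) = I*sqrt(10)/2 ≈ 1.5811*I)
U(M) = M*(4 + M)
(28 + U(Q))**2 = (28 + (I*sqrt(10)/2)*(4 + I*sqrt(10)/2))**2 = (28 + I*sqrt(10)*(4 + I*sqrt(10)/2)/2)**2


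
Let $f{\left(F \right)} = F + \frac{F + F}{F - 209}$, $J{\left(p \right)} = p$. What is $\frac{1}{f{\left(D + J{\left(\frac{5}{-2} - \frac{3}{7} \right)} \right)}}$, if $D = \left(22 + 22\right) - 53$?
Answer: $- \frac{43302}{511855} \approx -0.084598$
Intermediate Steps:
$D = -9$ ($D = 44 - 53 = -9$)
$f{\left(F \right)} = F + \frac{2 F}{-209 + F}$
$\frac{1}{f{\left(D + J{\left(\frac{5}{-2} - \frac{3}{7} \right)} \right)}} = \frac{1}{\left(-9 + \left(\frac{5}{-2} - \frac{3}{7}\right)\right) \frac{1}{-209 + \left(-9 + \left(\frac{5}{-2} - \frac{3}{7}\right)\right)} \left(-207 + \left(-9 + \left(\frac{5}{-2} - \frac{3}{7}\right)\right)\right)} = \frac{1}{\left(-9 + \left(5 \left(- \frac{1}{2}\right) - \frac{3}{7}\right)\right) \frac{1}{-209 + \left(-9 + \left(5 \left(- \frac{1}{2}\right) - \frac{3}{7}\right)\right)} \left(-207 + \left(-9 + \left(5 \left(- \frac{1}{2}\right) - \frac{3}{7}\right)\right)\right)} = \frac{1}{\left(-9 - \frac{41}{14}\right) \frac{1}{-209 - \frac{167}{14}} \left(-207 - \frac{167}{14}\right)} = \frac{1}{\left(- \frac{167}{14}\right) \frac{1}{-209 - \frac{167}{14}} \left(-207 - \frac{167}{14}\right)} = \frac{1}{\left(- \frac{167}{14}\right) \frac{1}{- \frac{3093}{14}} \left(- \frac{3065}{14}\right)} = \frac{1}{\left(- \frac{167}{14}\right) \left(- \frac{14}{3093}\right) \left(- \frac{3065}{14}\right)} = \frac{1}{- \frac{511855}{43302}} = - \frac{43302}{511855}$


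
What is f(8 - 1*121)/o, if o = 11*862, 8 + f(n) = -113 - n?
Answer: -4/4741 ≈ -0.00084370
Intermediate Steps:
f(n) = -121 - n (f(n) = -8 + (-113 - n) = -121 - n)
o = 9482
f(8 - 1*121)/o = (-121 - (8 - 1*121))/9482 = (-121 - (8 - 121))*(1/9482) = (-121 - 1*(-113))*(1/9482) = (-121 + 113)*(1/9482) = -8*1/9482 = -4/4741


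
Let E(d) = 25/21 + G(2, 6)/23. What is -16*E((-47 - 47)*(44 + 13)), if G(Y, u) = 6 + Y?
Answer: -11888/483 ≈ -24.613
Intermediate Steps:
E(d) = 743/483 (E(d) = 25/21 + (6 + 2)/23 = 25*(1/21) + 8*(1/23) = 25/21 + 8/23 = 743/483)
-16*E((-47 - 47)*(44 + 13)) = -16*743/483 = -11888/483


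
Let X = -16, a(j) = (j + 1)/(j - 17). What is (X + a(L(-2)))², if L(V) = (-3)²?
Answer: 4761/16 ≈ 297.56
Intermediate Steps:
L(V) = 9
a(j) = (1 + j)/(-17 + j)
(X + a(L(-2)))² = (-16 + (1 + 9)/(-17 + 9))² = (-16 + 10/(-8))² = (-16 - ⅛*10)² = (-16 - 5/4)² = (-69/4)² = 4761/16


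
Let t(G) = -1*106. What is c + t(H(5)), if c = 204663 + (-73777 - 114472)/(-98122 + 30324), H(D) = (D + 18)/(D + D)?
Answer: 13868743735/67798 ≈ 2.0456e+5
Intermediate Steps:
H(D) = (18 + D)/(2*D) (H(D) = (18 + D)/((2*D)) = (18 + D)*(1/(2*D)) = (18 + D)/(2*D))
t(G) = -106
c = 13875930323/67798 (c = 204663 - 188249/(-67798) = 204663 - 188249*(-1/67798) = 204663 + 188249/67798 = 13875930323/67798 ≈ 2.0467e+5)
c + t(H(5)) = 13875930323/67798 - 106 = 13868743735/67798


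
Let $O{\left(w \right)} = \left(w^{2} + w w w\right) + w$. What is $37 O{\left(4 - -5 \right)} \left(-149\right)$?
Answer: $-4515147$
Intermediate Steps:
$O{\left(w \right)} = w + w^{2} + w^{3}$ ($O{\left(w \right)} = \left(w^{2} + w^{2} w\right) + w = \left(w^{2} + w^{3}\right) + w = w + w^{2} + w^{3}$)
$37 O{\left(4 - -5 \right)} \left(-149\right) = 37 \left(4 - -5\right) \left(1 + \left(4 - -5\right) + \left(4 - -5\right)^{2}\right) \left(-149\right) = 37 \left(4 + 5\right) \left(1 + \left(4 + 5\right) + \left(4 + 5\right)^{2}\right) \left(-149\right) = 37 \cdot 9 \left(1 + 9 + 9^{2}\right) \left(-149\right) = 37 \cdot 9 \left(1 + 9 + 81\right) \left(-149\right) = 37 \cdot 9 \cdot 91 \left(-149\right) = 37 \cdot 819 \left(-149\right) = 30303 \left(-149\right) = -4515147$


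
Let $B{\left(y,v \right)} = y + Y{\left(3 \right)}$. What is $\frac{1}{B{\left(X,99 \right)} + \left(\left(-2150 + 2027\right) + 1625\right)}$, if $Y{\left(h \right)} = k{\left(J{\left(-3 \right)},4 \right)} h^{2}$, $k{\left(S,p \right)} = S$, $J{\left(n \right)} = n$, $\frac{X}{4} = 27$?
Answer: $\frac{1}{1583} \approx 0.00063171$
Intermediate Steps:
$X = 108$ ($X = 4 \cdot 27 = 108$)
$Y{\left(h \right)} = - 3 h^{2}$
$B{\left(y,v \right)} = -27 + y$ ($B{\left(y,v \right)} = y - 3 \cdot 3^{2} = y - 27 = -27 + y$)
$\frac{1}{B{\left(X,99 \right)} + \left(\left(-2150 + 2027\right) + 1625\right)} = \frac{1}{\left(-27 + 108\right) + \left(\left(-2150 + 2027\right) + 1625\right)} = \frac{1}{81 + \left(-123 + 1625\right)} = \frac{1}{81 + 1502} = \frac{1}{1583}$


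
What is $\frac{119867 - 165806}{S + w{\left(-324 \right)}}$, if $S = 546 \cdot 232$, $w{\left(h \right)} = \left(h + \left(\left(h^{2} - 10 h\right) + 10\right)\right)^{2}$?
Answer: $- \frac{45939}{11642968276} \approx -3.9456 \cdot 10^{-6}$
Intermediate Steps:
$w{\left(h \right)} = \left(10 + h^{2} - 9 h\right)^{2}$ ($w{\left(h \right)} = \left(h + \left(10 + h^{2} - 10 h\right)\right)^{2} = \left(10 + h^{2} - 9 h\right)^{2}$)
$S = 126672$
$\frac{119867 - 165806}{S + w{\left(-324 \right)}} = \frac{119867 - 165806}{126672 + \left(10 + \left(-324\right)^{2} - -2916\right)^{2}} = - \frac{45939}{126672 + \left(10 + 104976 + 2916\right)^{2}} = - \frac{45939}{126672 + 107902^{2}} = - \frac{45939}{126672 + 11642841604} = - \frac{45939}{11642968276}$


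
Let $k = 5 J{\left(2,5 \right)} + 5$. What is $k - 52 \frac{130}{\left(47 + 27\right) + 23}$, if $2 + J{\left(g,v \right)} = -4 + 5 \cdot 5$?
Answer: $\frac{2940}{97} \approx 30.309$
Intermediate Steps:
$J{\left(g,v \right)} = 19$ ($J{\left(g,v \right)} = -2 + \left(-4 + 5 \cdot 5\right) = -2 + \left(-4 + 25\right) = -2 + 21 = 19$)
$k = 100$ ($k = 5 \cdot 19 + 5 = 95 + 5 = 100$)
$k - 52 \frac{130}{\left(47 + 27\right) + 23} = 100 - 52 \frac{130}{\left(47 + 27\right) + 23} = 100 - 52 \frac{130}{74 + 23} = 100 - 52 \cdot \frac{130}{97} = 100 - 52 \cdot 130 \cdot \frac{1}{97} = 100 - \frac{6760}{97} = \frac{2940}{97}$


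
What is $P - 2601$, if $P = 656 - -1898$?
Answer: $-47$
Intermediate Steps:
$P = 2554$ ($P = 656 + 1898 = 2554$)
$P - 2601 = 2554 - 2601 = -47$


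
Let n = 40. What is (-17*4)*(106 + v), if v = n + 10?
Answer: -10608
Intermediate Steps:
v = 50 (v = 40 + 10 = 50)
(-17*4)*(106 + v) = (-17*4)*(106 + 50) = -68*156 = -10608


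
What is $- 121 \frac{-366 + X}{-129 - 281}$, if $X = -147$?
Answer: $- \frac{62073}{410} \approx -151.4$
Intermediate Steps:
$- 121 \frac{-366 + X}{-129 - 281} = - 121 \frac{-366 - 147}{-129 - 281} = - 121 \left(- \frac{513}{-410}\right) = - 121 \left(\left(-513\right) \left(- \frac{1}{410}\right)\right) = \left(-121\right) \frac{513}{410} = - \frac{62073}{410}$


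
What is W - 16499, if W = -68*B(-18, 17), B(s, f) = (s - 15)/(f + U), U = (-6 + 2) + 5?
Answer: -49123/3 ≈ -16374.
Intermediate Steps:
U = 1 (U = -4 + 5 = 1)
B(s, f) = (-15 + s)/(1 + f) (B(s, f) = (s - 15)/(f + 1) = (-15 + s)/(1 + f))
W = 374/3 (W = -68*(-15 - 18)/(1 + 17) = -68*(-33)/18 = -34*(-33)/9 = -68*(-11/6) = 374/3 ≈ 124.67)
W - 16499 = 374/3 - 16499 = -49123/3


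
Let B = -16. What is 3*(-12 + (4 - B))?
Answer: 24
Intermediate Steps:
3*(-12 + (4 - B)) = 3*(-12 + (4 - 1*(-16))) = 3*(-12 + (4 + 16)) = 3*(-12 + 20) = 3*8 = 24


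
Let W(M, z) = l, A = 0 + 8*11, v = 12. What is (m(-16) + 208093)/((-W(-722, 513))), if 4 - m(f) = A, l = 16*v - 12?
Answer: -208009/180 ≈ -1155.6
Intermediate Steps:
A = 88 (A = 0 + 88 = 88)
l = 180 (l = 16*12 - 12 = 192 - 12 = 180)
W(M, z) = 180
m(f) = -84 (m(f) = 4 - 1*88 = 4 - 88 = -84)
(m(-16) + 208093)/((-W(-722, 513))) = (-84 + 208093)/((-1*180)) = 208009/(-180) = 208009*(-1/180) = -208009/180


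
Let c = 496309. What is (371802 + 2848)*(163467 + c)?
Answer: 247185078400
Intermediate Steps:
(371802 + 2848)*(163467 + c) = (371802 + 2848)*(163467 + 496309) = 374650*659776 = 247185078400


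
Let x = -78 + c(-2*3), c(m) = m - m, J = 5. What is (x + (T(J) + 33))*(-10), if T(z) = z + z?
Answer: 350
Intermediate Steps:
c(m) = 0
T(z) = 2*z
x = -78 (x = -78 + 0 = -78)
(x + (T(J) + 33))*(-10) = (-78 + (2*5 + 33))*(-10) = (-78 + (10 + 33))*(-10) = (-78 + 43)*(-10) = -35*(-10) = 350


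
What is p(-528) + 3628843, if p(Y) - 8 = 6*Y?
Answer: 3625683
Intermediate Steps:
p(Y) = 8 + 6*Y
p(-528) + 3628843 = (8 + 6*(-528)) + 3628843 = (8 - 3168) + 3628843 = -3160 + 3628843 = 3625683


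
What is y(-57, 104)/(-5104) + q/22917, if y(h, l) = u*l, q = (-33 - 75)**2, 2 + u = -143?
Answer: 582071/168058 ≈ 3.4635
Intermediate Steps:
u = -145 (u = -2 - 143 = -145)
q = 11664 (q = (-108)**2 = 11664)
y(h, l) = -145*l
y(-57, 104)/(-5104) + q/22917 = -145*104/(-5104) + 11664/22917 = -15080*(-1/5104) + 11664*(1/22917) = 65/22 + 3888/7639 = 582071/168058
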